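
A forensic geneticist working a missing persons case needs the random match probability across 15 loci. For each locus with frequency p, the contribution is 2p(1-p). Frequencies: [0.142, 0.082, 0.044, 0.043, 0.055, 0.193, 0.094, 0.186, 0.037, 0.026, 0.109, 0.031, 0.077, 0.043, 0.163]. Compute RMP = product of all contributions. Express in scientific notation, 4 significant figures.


Computing RMP for 15 loci:
Locus 1: 2 * 0.142 * 0.858 = 0.243672
Locus 2: 2 * 0.082 * 0.918 = 0.150552
Locus 3: 2 * 0.044 * 0.956 = 0.084128
Locus 4: 2 * 0.043 * 0.957 = 0.082302
Locus 5: 2 * 0.055 * 0.945 = 0.10395
Locus 6: 2 * 0.193 * 0.807 = 0.311502
Locus 7: 2 * 0.094 * 0.906 = 0.170328
Locus 8: 2 * 0.186 * 0.814 = 0.302808
Locus 9: 2 * 0.037 * 0.963 = 0.071262
Locus 10: 2 * 0.026 * 0.974 = 0.050648
Locus 11: 2 * 0.109 * 0.891 = 0.194238
Locus 12: 2 * 0.031 * 0.969 = 0.060078
Locus 13: 2 * 0.077 * 0.923 = 0.142142
Locus 14: 2 * 0.043 * 0.957 = 0.082302
Locus 15: 2 * 0.163 * 0.837 = 0.272862
RMP = 5.703e-14

5.703e-14


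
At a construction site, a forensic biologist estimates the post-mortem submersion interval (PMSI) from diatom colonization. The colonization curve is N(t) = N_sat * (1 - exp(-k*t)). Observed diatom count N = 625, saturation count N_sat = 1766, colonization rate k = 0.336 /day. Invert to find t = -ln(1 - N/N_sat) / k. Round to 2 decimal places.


PMSI from diatom colonization curve:
N / N_sat = 625 / 1766 = 0.353907
1 - N/N_sat = 0.646093
ln(1 - N/N_sat) = -0.436812
t = -ln(1 - N/N_sat) / k = -(-0.436812) / 0.336 = 1.30 days

1.30


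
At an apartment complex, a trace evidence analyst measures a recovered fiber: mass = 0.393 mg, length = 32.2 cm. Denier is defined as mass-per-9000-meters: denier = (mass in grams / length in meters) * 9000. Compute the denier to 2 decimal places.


Denier calculation:
Mass in grams = 0.393 mg / 1000 = 0.000393 g
Length in meters = 32.2 cm / 100 = 0.322 m
Linear density = mass / length = 0.000393 / 0.322 = 0.0012205 g/m
Denier = (g/m) * 9000 = 0.0012205 * 9000 = 10.98

10.98


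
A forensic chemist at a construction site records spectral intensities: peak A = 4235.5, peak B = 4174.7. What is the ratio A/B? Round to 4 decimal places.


Spectral peak ratio:
Peak A = 4235.5 counts
Peak B = 4174.7 counts
Ratio = 4235.5 / 4174.7 = 1.0146

1.0146


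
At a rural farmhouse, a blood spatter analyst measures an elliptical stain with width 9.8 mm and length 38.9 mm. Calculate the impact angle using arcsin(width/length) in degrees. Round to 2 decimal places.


Blood spatter impact angle calculation:
width / length = 9.8 / 38.9 = 0.251928
angle = arcsin(0.251928)
angle = 14.59 degrees

14.59


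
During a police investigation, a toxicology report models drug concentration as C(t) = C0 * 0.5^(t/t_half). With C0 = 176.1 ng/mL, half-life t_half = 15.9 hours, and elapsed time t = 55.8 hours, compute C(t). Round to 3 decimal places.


Drug concentration decay:
Number of half-lives = t / t_half = 55.8 / 15.9 = 3.509434
Decay factor = 0.5^3.509434 = 0.08781225
C(t) = 176.1 * 0.08781225 = 15.464 ng/mL

15.464


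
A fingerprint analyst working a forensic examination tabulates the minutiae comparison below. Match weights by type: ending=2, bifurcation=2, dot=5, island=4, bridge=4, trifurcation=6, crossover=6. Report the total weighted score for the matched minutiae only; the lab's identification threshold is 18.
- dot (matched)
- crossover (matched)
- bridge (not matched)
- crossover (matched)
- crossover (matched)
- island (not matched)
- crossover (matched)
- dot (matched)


Weighted minutiae match score:
  dot: matched, +5 (running total 5)
  crossover: matched, +6 (running total 11)
  bridge: not matched, +0
  crossover: matched, +6 (running total 17)
  crossover: matched, +6 (running total 23)
  island: not matched, +0
  crossover: matched, +6 (running total 29)
  dot: matched, +5 (running total 34)
Total score = 34
Threshold = 18; verdict = identification

34


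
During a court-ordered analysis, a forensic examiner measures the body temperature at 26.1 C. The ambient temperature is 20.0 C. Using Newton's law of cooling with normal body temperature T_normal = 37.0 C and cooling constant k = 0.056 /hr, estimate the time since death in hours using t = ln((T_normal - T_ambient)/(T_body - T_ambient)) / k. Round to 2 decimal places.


Using Newton's law of cooling:
t = ln((T_normal - T_ambient) / (T_body - T_ambient)) / k
T_normal - T_ambient = 17.0
T_body - T_ambient = 6.1
Ratio = 2.786885
ln(ratio) = 1.024924
t = 1.024924 / 0.056 = 18.30 hours

18.30


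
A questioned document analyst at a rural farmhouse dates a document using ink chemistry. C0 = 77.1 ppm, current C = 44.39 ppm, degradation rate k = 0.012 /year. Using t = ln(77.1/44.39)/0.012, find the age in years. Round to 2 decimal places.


Document age estimation:
C0/C = 77.1 / 44.39 = 1.736878
ln(C0/C) = 0.552089
t = 0.552089 / 0.012 = 46.01 years

46.01


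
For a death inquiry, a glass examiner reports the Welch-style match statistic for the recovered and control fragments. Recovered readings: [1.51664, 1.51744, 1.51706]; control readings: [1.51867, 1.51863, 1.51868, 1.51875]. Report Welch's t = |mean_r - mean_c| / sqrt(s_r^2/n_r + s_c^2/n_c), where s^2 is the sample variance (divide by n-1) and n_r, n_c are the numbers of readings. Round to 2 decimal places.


Welch's t-criterion for glass RI comparison:
Recovered mean = sum / n_r = 4.55114 / 3 = 1.5170467
Control mean = sum / n_c = 6.07473 / 4 = 1.5186825
Recovered sample variance s_r^2 = 1.60133e-07
Control sample variance s_c^2 = 2.49167e-09
Welch SE (unpooled) = sqrt(s_r^2/n_r + s_c^2/n_c) = sqrt(5.33778e-08 + 6.22917e-10) = sqrt(5.40007e-08) = 0.000232381
|mean_r - mean_c| = 0.00163583
t = 0.00163583 / 0.000232381 = 7.04

7.04


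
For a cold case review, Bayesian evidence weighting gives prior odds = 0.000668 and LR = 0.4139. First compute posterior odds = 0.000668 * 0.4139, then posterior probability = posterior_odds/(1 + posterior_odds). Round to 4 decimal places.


Bayesian evidence evaluation:
Posterior odds = prior_odds * LR = 0.000668 * 0.4139 = 0.0002764852
Posterior probability = posterior_odds / (1 + posterior_odds)
= 0.0002764852 / (1 + 0.0002764852)
= 0.0002764852 / 1.0002764852
= 0.0003

0.0003


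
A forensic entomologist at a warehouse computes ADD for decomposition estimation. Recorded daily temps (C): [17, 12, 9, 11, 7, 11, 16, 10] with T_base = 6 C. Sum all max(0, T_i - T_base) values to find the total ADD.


Computing ADD day by day:
Day 1: max(0, 17 - 6) = 11
Day 2: max(0, 12 - 6) = 6
Day 3: max(0, 9 - 6) = 3
Day 4: max(0, 11 - 6) = 5
Day 5: max(0, 7 - 6) = 1
Day 6: max(0, 11 - 6) = 5
Day 7: max(0, 16 - 6) = 10
Day 8: max(0, 10 - 6) = 4
Total ADD = 45

45


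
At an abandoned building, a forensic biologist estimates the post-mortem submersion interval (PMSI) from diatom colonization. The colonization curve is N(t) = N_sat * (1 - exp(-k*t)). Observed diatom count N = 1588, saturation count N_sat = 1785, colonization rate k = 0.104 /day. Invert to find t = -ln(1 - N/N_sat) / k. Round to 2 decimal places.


PMSI from diatom colonization curve:
N / N_sat = 1588 / 1785 = 0.889636
1 - N/N_sat = 0.110364
ln(1 - N/N_sat) = -2.203971
t = -ln(1 - N/N_sat) / k = -(-2.203971) / 0.104 = 21.19 days

21.19


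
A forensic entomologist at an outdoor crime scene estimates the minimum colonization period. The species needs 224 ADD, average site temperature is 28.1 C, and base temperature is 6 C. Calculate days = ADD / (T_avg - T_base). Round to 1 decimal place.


Insect development time:
Effective temperature = avg_temp - T_base = 28.1 - 6 = 22.1 C
Days = ADD / effective_temp = 224 / 22.1 = 10.1 days

10.1


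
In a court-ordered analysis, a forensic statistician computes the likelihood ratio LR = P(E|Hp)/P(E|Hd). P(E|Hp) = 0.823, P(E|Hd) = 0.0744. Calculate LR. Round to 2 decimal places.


Likelihood ratio calculation:
LR = P(E|Hp) / P(E|Hd)
LR = 0.823 / 0.0744
LR = 11.06

11.06


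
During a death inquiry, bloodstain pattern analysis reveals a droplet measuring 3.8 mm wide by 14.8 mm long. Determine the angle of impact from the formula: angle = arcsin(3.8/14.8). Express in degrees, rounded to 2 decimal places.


Blood spatter impact angle calculation:
width / length = 3.8 / 14.8 = 0.256757
angle = arcsin(0.256757)
angle = 14.88 degrees

14.88


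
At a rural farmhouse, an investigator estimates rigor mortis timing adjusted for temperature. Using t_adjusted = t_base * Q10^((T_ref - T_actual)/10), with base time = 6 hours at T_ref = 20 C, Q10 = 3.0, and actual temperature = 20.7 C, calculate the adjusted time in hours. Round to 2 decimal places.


Rigor mortis time adjustment:
Exponent = (T_ref - T_actual) / 10 = (20 - 20.7) / 10 = -0.07
Q10 factor = 3.0^-0.07 = 0.92598
t_adjusted = 6 * 0.92598 = 5.56 hours

5.56


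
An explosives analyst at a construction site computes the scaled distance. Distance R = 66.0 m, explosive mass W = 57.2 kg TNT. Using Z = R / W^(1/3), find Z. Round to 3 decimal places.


Scaled distance calculation:
W^(1/3) = 57.2^(1/3) = 3.852997
Z = R / W^(1/3) = 66.0 / 3.852997
Z = 17.130 m/kg^(1/3)

17.130


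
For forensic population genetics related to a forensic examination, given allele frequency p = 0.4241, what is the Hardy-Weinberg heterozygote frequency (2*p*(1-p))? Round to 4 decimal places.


Hardy-Weinberg heterozygote frequency:
q = 1 - p = 1 - 0.4241 = 0.5759
2pq = 2 * 0.4241 * 0.5759 = 0.4885

0.4885


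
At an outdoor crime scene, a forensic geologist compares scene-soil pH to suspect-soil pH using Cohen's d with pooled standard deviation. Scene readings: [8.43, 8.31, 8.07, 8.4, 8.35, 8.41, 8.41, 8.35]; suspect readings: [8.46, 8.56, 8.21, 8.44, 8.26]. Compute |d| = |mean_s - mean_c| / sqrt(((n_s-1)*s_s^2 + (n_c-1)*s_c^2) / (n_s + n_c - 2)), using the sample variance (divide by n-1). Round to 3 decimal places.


Pooled-variance Cohen's d for soil pH comparison:
Scene mean = 66.73 / 8 = 8.34125
Suspect mean = 41.93 / 5 = 8.386
Scene sample variance s_s^2 = 0.013641
Suspect sample variance s_c^2 = 0.02138
Pooled variance = ((n_s-1)*s_s^2 + (n_c-1)*s_c^2) / (n_s + n_c - 2) = 0.016455
Pooled SD = sqrt(0.016455) = 0.128277
Mean difference = -0.04475
|d| = |-0.04475| / 0.128277 = 0.349

0.349


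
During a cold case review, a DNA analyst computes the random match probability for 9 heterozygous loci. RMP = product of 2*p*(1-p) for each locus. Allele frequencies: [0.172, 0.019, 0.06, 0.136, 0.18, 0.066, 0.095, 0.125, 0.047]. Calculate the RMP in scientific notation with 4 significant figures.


Computing RMP for 9 loci:
Locus 1: 2 * 0.172 * 0.828 = 0.284832
Locus 2: 2 * 0.019 * 0.981 = 0.037278
Locus 3: 2 * 0.06 * 0.94 = 0.1128
Locus 4: 2 * 0.136 * 0.864 = 0.235008
Locus 5: 2 * 0.18 * 0.82 = 0.2952
Locus 6: 2 * 0.066 * 0.934 = 0.123288
Locus 7: 2 * 0.095 * 0.905 = 0.17195
Locus 8: 2 * 0.125 * 0.875 = 0.21875
Locus 9: 2 * 0.047 * 0.953 = 0.089582
RMP = 3.452e-08

3.452e-08


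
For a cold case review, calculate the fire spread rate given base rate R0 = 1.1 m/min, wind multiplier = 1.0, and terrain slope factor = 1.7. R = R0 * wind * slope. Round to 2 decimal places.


Fire spread rate calculation:
R = R0 * wind_factor * slope_factor
= 1.1 * 1.0 * 1.7
= 1.1 * 1.7
= 1.87 m/min

1.87


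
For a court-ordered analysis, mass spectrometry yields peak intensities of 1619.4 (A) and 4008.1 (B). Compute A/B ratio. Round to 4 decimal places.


Spectral peak ratio:
Peak A = 1619.4 counts
Peak B = 4008.1 counts
Ratio = 1619.4 / 4008.1 = 0.4040

0.4040


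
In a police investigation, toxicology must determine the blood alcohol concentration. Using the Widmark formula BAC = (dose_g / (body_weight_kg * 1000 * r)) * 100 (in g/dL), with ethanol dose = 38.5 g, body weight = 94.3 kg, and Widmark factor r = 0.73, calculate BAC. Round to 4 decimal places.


Applying the Widmark formula:
BAC = (dose_g / (body_wt * 1000 * r)) * 100
Denominator = 94.3 * 1000 * 0.73 = 68839
BAC = (38.5 / 68839) * 100
BAC = 0.0559 g/dL

0.0559


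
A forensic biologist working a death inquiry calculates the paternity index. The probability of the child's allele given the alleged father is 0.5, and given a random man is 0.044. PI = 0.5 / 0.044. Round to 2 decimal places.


Paternity Index calculation:
PI = P(allele|father) / P(allele|random)
PI = 0.5 / 0.044
PI = 11.36

11.36


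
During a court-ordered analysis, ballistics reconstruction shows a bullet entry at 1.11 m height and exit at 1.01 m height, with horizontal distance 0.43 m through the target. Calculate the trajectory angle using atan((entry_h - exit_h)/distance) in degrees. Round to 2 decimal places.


Bullet trajectory angle:
Height difference = 1.11 - 1.01 = 0.1 m
angle = atan(0.1 / 0.43)
angle = atan(0.232558)
angle = 13.09 degrees

13.09


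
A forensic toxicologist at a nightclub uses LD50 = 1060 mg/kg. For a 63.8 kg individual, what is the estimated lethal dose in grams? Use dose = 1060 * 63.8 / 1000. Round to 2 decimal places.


Lethal dose calculation:
Lethal dose = LD50 * body_weight / 1000
= 1060 * 63.8 / 1000
= 67628 / 1000
= 67.63 g

67.63


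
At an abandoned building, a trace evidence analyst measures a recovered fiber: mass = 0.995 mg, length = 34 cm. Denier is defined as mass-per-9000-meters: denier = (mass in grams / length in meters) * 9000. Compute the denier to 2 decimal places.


Denier calculation:
Mass in grams = 0.995 mg / 1000 = 0.000995 g
Length in meters = 34 cm / 100 = 0.34 m
Linear density = mass / length = 0.000995 / 0.34 = 0.00292647 g/m
Denier = (g/m) * 9000 = 0.00292647 * 9000 = 26.34

26.34


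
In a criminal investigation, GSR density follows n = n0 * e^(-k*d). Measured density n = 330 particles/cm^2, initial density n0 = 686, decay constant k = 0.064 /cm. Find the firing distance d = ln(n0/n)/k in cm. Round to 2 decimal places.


GSR distance calculation:
n0/n = 686 / 330 = 2.078788
ln(n0/n) = 0.731785
d = 0.731785 / 0.064 = 11.43 cm

11.43


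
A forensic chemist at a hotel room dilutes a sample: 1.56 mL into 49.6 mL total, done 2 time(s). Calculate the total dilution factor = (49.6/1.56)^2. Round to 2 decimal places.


Dilution factor calculation:
Single dilution = V_total / V_sample = 49.6 / 1.56 ≈ 31.794872
Number of dilutions = 2
Total DF = (49.6 / 1.56)^2 (full precision, rounded at the end) = 1010.91

1010.91


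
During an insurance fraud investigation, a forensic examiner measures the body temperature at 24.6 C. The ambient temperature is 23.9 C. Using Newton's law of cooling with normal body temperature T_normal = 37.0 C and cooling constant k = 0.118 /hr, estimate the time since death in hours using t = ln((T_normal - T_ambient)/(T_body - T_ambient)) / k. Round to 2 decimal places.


Using Newton's law of cooling:
t = ln((T_normal - T_ambient) / (T_body - T_ambient)) / k
T_normal - T_ambient = 13.1
T_body - T_ambient = 0.7
Ratio = 18.714286
ln(ratio) = 2.929287
t = 2.929287 / 0.118 = 24.82 hours

24.82


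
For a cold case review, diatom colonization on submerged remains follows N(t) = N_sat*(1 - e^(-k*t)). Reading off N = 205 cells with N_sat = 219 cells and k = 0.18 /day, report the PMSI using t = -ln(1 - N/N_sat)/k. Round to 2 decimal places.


PMSI from diatom colonization curve:
N / N_sat = 205 / 219 = 0.936073
1 - N/N_sat = 0.063927
ln(1 - N/N_sat) = -2.750013
t = -ln(1 - N/N_sat) / k = -(-2.750013) / 0.18 = 15.28 days

15.28


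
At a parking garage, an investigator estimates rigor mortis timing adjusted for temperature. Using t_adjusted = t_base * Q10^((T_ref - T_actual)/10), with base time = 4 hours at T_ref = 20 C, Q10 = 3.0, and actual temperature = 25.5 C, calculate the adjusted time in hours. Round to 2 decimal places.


Rigor mortis time adjustment:
Exponent = (T_ref - T_actual) / 10 = (20 - 25.5) / 10 = -0.55
Q10 factor = 3.0^-0.55 = 0.54649
t_adjusted = 4 * 0.54649 = 2.19 hours

2.19


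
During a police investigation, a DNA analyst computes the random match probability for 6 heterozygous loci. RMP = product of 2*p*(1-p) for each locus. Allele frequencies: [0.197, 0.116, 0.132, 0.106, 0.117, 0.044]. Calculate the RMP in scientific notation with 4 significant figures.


Computing RMP for 6 loci:
Locus 1: 2 * 0.197 * 0.803 = 0.316382
Locus 2: 2 * 0.116 * 0.884 = 0.205088
Locus 3: 2 * 0.132 * 0.868 = 0.229152
Locus 4: 2 * 0.106 * 0.894 = 0.189528
Locus 5: 2 * 0.117 * 0.883 = 0.206622
Locus 6: 2 * 0.044 * 0.956 = 0.084128
RMP = 4.899e-05

4.899e-05


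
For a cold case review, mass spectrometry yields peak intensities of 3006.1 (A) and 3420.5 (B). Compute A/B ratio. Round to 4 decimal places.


Spectral peak ratio:
Peak A = 3006.1 counts
Peak B = 3420.5 counts
Ratio = 3006.1 / 3420.5 = 0.8788

0.8788


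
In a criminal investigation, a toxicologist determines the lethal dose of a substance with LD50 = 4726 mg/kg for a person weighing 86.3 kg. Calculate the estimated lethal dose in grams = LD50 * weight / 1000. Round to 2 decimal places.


Lethal dose calculation:
Lethal dose = LD50 * body_weight / 1000
= 4726 * 86.3 / 1000
= 407853.8 / 1000
= 407.85 g

407.85


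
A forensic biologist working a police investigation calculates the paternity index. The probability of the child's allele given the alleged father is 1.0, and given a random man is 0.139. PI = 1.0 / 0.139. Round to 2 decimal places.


Paternity Index calculation:
PI = P(allele|father) / P(allele|random)
PI = 1.0 / 0.139
PI = 7.19

7.19


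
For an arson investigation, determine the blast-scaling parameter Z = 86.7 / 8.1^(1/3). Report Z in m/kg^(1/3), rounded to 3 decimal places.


Scaled distance calculation:
W^(1/3) = 8.1^(1/3) = 2.008299
Z = R / W^(1/3) = 86.7 / 2.008299
Z = 43.171 m/kg^(1/3)

43.171


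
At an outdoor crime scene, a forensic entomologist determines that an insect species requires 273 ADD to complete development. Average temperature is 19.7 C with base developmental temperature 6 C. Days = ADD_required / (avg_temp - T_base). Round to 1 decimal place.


Insect development time:
Effective temperature = avg_temp - T_base = 19.7 - 6 = 13.7 C
Days = ADD / effective_temp = 273 / 13.7 = 19.9 days

19.9


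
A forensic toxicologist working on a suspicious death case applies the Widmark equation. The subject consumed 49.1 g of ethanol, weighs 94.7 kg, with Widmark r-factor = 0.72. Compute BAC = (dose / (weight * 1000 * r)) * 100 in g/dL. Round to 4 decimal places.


Applying the Widmark formula:
BAC = (dose_g / (body_wt * 1000 * r)) * 100
Denominator = 94.7 * 1000 * 0.72 = 68184
BAC = (49.1 / 68184) * 100
BAC = 0.0720 g/dL

0.0720


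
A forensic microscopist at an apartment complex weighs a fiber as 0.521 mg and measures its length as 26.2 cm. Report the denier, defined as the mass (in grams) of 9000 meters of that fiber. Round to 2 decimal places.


Denier calculation:
Mass in grams = 0.521 mg / 1000 = 0.000521 g
Length in meters = 26.2 cm / 100 = 0.262 m
Linear density = mass / length = 0.000521 / 0.262 = 0.00198855 g/m
Denier = (g/m) * 9000 = 0.00198855 * 9000 = 17.90

17.90


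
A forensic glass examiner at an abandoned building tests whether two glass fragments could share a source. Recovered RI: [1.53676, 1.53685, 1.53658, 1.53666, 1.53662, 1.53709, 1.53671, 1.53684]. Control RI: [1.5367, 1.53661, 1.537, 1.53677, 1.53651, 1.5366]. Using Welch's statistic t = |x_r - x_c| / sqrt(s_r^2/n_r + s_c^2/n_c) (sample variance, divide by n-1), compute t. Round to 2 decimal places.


Welch's t-criterion for glass RI comparison:
Recovered mean = sum / n_r = 12.29411 / 8 = 1.5367637
Control mean = sum / n_c = 9.22019 / 6 = 1.5366983
Recovered sample variance s_r^2 = 2.68268e-08
Control sample variance s_c^2 = 2.98167e-08
Welch SE (unpooled) = sqrt(s_r^2/n_r + s_c^2/n_c) = sqrt(3.35335e-09 + 4.96944e-09) = sqrt(8.32279e-09) = 9.12293e-05
|mean_r - mean_c| = 6.54167e-05
t = 6.54167e-05 / 9.12293e-05 = 0.72

0.72


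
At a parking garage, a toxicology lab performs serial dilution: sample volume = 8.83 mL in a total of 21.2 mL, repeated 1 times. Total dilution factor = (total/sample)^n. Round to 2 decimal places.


Dilution factor calculation:
Single dilution = V_total / V_sample = 21.2 / 8.83 ≈ 2.400906
Number of dilutions = 1
Total DF = (21.2 / 8.83)^1 (full precision, rounded at the end) = 2.40

2.40


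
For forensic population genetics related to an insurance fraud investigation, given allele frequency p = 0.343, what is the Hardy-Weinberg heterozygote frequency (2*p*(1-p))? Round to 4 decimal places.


Hardy-Weinberg heterozygote frequency:
q = 1 - p = 1 - 0.343 = 0.657
2pq = 2 * 0.343 * 0.657 = 0.4507

0.4507


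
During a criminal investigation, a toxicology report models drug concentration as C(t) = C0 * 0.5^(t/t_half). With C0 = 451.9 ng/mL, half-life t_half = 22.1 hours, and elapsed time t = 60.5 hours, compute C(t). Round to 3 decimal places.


Drug concentration decay:
Number of half-lives = t / t_half = 60.5 / 22.1 = 2.737557
Decay factor = 0.5^2.737557 = 0.14993852
C(t) = 451.9 * 0.14993852 = 67.757 ng/mL

67.757


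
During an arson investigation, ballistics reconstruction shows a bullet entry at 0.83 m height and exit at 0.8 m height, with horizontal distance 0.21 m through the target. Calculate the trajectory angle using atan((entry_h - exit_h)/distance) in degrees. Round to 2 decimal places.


Bullet trajectory angle:
Height difference = 0.83 - 0.8 = 0.03 m
angle = atan(0.03 / 0.21)
angle = atan(0.142857)
angle = 8.13 degrees

8.13


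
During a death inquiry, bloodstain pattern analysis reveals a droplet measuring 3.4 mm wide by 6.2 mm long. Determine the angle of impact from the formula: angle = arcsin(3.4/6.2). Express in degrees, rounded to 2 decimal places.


Blood spatter impact angle calculation:
width / length = 3.4 / 6.2 = 0.548387
angle = arcsin(0.548387)
angle = 33.26 degrees

33.26


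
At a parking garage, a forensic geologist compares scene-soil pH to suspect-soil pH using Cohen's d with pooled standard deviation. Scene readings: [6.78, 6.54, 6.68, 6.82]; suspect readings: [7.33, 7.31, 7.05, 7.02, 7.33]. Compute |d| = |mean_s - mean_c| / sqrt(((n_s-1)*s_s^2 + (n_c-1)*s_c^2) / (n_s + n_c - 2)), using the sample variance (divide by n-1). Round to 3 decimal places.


Pooled-variance Cohen's d for soil pH comparison:
Scene mean = 26.82 / 4 = 6.705
Suspect mean = 36.04 / 5 = 7.208
Scene sample variance s_s^2 = 0.015567
Suspect sample variance s_c^2 = 0.02512
Pooled variance = ((n_s-1)*s_s^2 + (n_c-1)*s_c^2) / (n_s + n_c - 2) = 0.021026
Pooled SD = sqrt(0.021026) = 0.145003
Mean difference = -0.503
|d| = |-0.503| / 0.145003 = 3.469

3.469


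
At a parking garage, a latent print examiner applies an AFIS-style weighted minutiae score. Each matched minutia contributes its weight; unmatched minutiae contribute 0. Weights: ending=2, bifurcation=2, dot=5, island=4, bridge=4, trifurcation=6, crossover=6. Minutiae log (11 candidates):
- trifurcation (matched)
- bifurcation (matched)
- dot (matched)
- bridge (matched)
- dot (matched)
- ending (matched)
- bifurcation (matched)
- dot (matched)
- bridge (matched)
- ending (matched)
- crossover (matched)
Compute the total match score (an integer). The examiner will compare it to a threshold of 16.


Weighted minutiae match score:
  trifurcation: matched, +6 (running total 6)
  bifurcation: matched, +2 (running total 8)
  dot: matched, +5 (running total 13)
  bridge: matched, +4 (running total 17)
  dot: matched, +5 (running total 22)
  ending: matched, +2 (running total 24)
  bifurcation: matched, +2 (running total 26)
  dot: matched, +5 (running total 31)
  bridge: matched, +4 (running total 35)
  ending: matched, +2 (running total 37)
  crossover: matched, +6 (running total 43)
Total score = 43
Threshold = 16; verdict = identification

43


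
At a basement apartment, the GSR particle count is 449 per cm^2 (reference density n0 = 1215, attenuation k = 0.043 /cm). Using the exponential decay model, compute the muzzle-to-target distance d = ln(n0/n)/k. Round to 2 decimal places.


GSR distance calculation:
n0/n = 1215 / 449 = 2.706013
ln(n0/n) = 0.995476
d = 0.995476 / 0.043 = 23.15 cm

23.15


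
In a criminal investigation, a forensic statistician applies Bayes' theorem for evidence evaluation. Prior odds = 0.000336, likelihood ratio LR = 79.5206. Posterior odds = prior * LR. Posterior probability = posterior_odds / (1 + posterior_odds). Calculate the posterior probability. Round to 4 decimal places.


Bayesian evidence evaluation:
Posterior odds = prior_odds * LR = 0.000336 * 79.5206 = 0.02671892
Posterior probability = posterior_odds / (1 + posterior_odds)
= 0.02671892 / (1 + 0.02671892)
= 0.02671892 / 1.02671892
= 0.0260

0.0260


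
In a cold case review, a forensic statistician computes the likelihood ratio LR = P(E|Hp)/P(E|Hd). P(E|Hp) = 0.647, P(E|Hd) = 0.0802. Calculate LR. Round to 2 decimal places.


Likelihood ratio calculation:
LR = P(E|Hp) / P(E|Hd)
LR = 0.647 / 0.0802
LR = 8.07

8.07


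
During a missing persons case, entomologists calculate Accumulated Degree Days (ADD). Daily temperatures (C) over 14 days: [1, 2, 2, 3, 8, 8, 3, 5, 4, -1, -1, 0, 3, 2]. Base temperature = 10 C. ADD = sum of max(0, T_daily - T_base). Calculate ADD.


Computing ADD day by day:
Day 1: max(0, 1 - 10) = 0
Day 2: max(0, 2 - 10) = 0
Day 3: max(0, 2 - 10) = 0
Day 4: max(0, 3 - 10) = 0
Day 5: max(0, 8 - 10) = 0
Day 6: max(0, 8 - 10) = 0
Day 7: max(0, 3 - 10) = 0
Day 8: max(0, 5 - 10) = 0
Day 9: max(0, 4 - 10) = 0
Day 10: max(0, -1 - 10) = 0
Day 11: max(0, -1 - 10) = 0
Day 12: max(0, 0 - 10) = 0
Day 13: max(0, 3 - 10) = 0
Day 14: max(0, 2 - 10) = 0
Total ADD = 0

0


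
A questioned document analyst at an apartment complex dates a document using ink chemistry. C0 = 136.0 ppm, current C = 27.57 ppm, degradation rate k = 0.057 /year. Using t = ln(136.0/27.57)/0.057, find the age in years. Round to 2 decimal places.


Document age estimation:
C0/C = 136.0 / 27.57 = 4.932898
ln(C0/C) = 1.595927
t = 1.595927 / 0.057 = 28.00 years

28.00


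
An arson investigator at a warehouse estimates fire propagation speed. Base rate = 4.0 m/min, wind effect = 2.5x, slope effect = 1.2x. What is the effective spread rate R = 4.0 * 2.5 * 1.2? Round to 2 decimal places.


Fire spread rate calculation:
R = R0 * wind_factor * slope_factor
= 4.0 * 2.5 * 1.2
= 10 * 1.2
= 12.00 m/min

12.00


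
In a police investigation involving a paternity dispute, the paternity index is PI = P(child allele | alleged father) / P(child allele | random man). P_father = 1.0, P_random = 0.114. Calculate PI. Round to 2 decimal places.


Paternity Index calculation:
PI = P(allele|father) / P(allele|random)
PI = 1.0 / 0.114
PI = 8.77

8.77


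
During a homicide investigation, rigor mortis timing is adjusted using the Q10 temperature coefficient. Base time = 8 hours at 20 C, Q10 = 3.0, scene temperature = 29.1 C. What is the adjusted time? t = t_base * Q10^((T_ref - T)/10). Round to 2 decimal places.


Rigor mortis time adjustment:
Exponent = (T_ref - T_actual) / 10 = (20 - 29.1) / 10 = -0.91
Q10 factor = 3.0^-0.91 = 0.36798
t_adjusted = 8 * 0.36798 = 2.94 hours

2.94


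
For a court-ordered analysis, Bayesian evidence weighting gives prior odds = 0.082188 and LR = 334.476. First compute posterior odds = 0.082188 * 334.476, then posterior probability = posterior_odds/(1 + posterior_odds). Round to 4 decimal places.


Bayesian evidence evaluation:
Posterior odds = prior_odds * LR = 0.082188 * 334.476 = 27.48991
Posterior probability = posterior_odds / (1 + posterior_odds)
= 27.48991 / (1 + 27.48991)
= 27.48991 / 28.48991
= 0.9649

0.9649


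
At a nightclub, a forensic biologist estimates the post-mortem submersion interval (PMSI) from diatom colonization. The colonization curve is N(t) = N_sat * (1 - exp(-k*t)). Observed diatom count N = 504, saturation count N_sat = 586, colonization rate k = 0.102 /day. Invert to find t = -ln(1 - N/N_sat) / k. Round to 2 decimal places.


PMSI from diatom colonization curve:
N / N_sat = 504 / 586 = 0.860068
1 - N/N_sat = 0.139932
ln(1 - N/N_sat) = -1.966599
t = -ln(1 - N/N_sat) / k = -(-1.966599) / 0.102 = 19.28 days

19.28


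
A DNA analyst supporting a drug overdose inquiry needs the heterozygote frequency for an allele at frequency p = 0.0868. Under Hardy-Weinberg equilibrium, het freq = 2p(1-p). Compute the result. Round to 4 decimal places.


Hardy-Weinberg heterozygote frequency:
q = 1 - p = 1 - 0.0868 = 0.9132
2pq = 2 * 0.0868 * 0.9132 = 0.1585

0.1585


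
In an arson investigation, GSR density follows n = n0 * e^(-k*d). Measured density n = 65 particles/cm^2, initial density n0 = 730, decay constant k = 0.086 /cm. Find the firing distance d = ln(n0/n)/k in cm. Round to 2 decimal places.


GSR distance calculation:
n0/n = 730 / 65 = 11.230769
ln(n0/n) = 2.418657
d = 2.418657 / 0.086 = 28.12 cm

28.12


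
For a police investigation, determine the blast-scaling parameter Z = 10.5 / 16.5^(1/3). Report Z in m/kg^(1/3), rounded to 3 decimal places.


Scaled distance calculation:
W^(1/3) = 16.5^(1/3) = 2.545822
Z = R / W^(1/3) = 10.5 / 2.545822
Z = 4.124 m/kg^(1/3)

4.124


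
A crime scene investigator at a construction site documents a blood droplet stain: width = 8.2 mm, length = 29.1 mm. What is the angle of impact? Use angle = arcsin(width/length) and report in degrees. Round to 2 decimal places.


Blood spatter impact angle calculation:
width / length = 8.2 / 29.1 = 0.281787
angle = arcsin(0.281787)
angle = 16.37 degrees

16.37


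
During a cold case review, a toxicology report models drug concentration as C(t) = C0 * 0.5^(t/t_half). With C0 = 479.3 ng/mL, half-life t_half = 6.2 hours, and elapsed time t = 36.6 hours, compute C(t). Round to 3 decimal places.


Drug concentration decay:
Number of half-lives = t / t_half = 36.6 / 6.2 = 5.903226
Decay factor = 0.5^5.903226 = 0.01670906
C(t) = 479.3 * 0.01670906 = 8.009 ng/mL

8.009


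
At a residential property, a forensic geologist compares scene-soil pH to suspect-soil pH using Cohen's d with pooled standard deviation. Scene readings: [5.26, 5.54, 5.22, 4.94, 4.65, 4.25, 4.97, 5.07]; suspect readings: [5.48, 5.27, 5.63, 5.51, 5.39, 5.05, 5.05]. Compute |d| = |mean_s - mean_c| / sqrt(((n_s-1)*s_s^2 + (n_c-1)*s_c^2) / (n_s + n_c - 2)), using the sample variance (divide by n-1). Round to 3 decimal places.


Pooled-variance Cohen's d for soil pH comparison:
Scene mean = 39.9 / 8 = 4.9875
Suspect mean = 37.38 / 7 = 5.34
Scene sample variance s_s^2 = 0.15725
Suspect sample variance s_c^2 = 0.051367
Pooled variance = ((n_s-1)*s_s^2 + (n_c-1)*s_c^2) / (n_s + n_c - 2) = 0.108381
Pooled SD = sqrt(0.108381) = 0.329213
Mean difference = -0.3525
|d| = |-0.3525| / 0.329213 = 1.071

1.071


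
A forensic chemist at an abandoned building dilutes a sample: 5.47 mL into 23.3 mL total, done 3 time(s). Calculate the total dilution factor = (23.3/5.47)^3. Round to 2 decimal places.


Dilution factor calculation:
Single dilution = V_total / V_sample = 23.3 / 5.47 ≈ 4.259598
Number of dilutions = 3
Total DF = (23.3 / 5.47)^3 (full precision, rounded at the end) = 77.29

77.29


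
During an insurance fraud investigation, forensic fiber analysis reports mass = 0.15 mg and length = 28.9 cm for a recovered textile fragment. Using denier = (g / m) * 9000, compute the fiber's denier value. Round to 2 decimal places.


Denier calculation:
Mass in grams = 0.15 mg / 1000 = 0.00015 g
Length in meters = 28.9 cm / 100 = 0.289 m
Linear density = mass / length = 0.00015 / 0.289 = 0.00051903 g/m
Denier = (g/m) * 9000 = 0.00051903 * 9000 = 4.67

4.67


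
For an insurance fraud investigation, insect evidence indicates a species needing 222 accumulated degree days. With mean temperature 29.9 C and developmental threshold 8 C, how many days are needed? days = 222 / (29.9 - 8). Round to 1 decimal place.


Insect development time:
Effective temperature = avg_temp - T_base = 29.9 - 8 = 21.9 C
Days = ADD / effective_temp = 222 / 21.9 = 10.1 days

10.1


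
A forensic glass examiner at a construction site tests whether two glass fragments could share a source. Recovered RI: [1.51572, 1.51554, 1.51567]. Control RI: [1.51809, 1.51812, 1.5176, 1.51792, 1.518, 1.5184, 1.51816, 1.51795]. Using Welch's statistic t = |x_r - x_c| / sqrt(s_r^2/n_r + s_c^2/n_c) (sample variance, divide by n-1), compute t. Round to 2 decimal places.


Welch's t-criterion for glass RI comparison:
Recovered mean = sum / n_r = 4.54693 / 3 = 1.5156433
Control mean = sum / n_c = 12.14424 / 8 = 1.51803
Recovered sample variance s_r^2 = 8.63333e-09
Control sample variance s_c^2 = 5.28286e-08
Welch SE (unpooled) = sqrt(s_r^2/n_r + s_c^2/n_c) = sqrt(2.87778e-09 + 6.60357e-09) = sqrt(9.48135e-09) = 9.73722e-05
|mean_r - mean_c| = 0.00238667
t = 0.00238667 / 9.73722e-05 = 24.51

24.51


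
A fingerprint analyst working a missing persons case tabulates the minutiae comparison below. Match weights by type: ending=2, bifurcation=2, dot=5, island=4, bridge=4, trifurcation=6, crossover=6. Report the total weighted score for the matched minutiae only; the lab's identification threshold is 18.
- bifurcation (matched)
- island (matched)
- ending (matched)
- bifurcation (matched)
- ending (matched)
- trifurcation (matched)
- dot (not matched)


Weighted minutiae match score:
  bifurcation: matched, +2 (running total 2)
  island: matched, +4 (running total 6)
  ending: matched, +2 (running total 8)
  bifurcation: matched, +2 (running total 10)
  ending: matched, +2 (running total 12)
  trifurcation: matched, +6 (running total 18)
  dot: not matched, +0
Total score = 18
Threshold = 18; verdict = identification

18


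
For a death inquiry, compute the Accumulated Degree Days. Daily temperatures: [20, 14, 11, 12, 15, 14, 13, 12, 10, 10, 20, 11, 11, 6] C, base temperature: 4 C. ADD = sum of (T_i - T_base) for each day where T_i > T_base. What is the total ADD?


Computing ADD day by day:
Day 1: max(0, 20 - 4) = 16
Day 2: max(0, 14 - 4) = 10
Day 3: max(0, 11 - 4) = 7
Day 4: max(0, 12 - 4) = 8
Day 5: max(0, 15 - 4) = 11
Day 6: max(0, 14 - 4) = 10
Day 7: max(0, 13 - 4) = 9
Day 8: max(0, 12 - 4) = 8
Day 9: max(0, 10 - 4) = 6
Day 10: max(0, 10 - 4) = 6
Day 11: max(0, 20 - 4) = 16
Day 12: max(0, 11 - 4) = 7
Day 13: max(0, 11 - 4) = 7
Day 14: max(0, 6 - 4) = 2
Total ADD = 123

123


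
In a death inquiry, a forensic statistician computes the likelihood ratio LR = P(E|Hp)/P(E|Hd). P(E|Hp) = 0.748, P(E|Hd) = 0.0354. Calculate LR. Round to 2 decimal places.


Likelihood ratio calculation:
LR = P(E|Hp) / P(E|Hd)
LR = 0.748 / 0.0354
LR = 21.13

21.13


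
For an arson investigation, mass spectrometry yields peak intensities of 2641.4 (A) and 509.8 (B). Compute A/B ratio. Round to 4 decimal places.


Spectral peak ratio:
Peak A = 2641.4 counts
Peak B = 509.8 counts
Ratio = 2641.4 / 509.8 = 5.1812

5.1812


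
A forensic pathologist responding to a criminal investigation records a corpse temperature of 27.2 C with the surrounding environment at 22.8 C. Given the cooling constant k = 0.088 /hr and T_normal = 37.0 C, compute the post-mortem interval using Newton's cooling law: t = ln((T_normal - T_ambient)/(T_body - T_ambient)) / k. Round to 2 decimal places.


Using Newton's law of cooling:
t = ln((T_normal - T_ambient) / (T_body - T_ambient)) / k
T_normal - T_ambient = 14.2
T_body - T_ambient = 4.4
Ratio = 3.227273
ln(ratio) = 1.171638
t = 1.171638 / 0.088 = 13.31 hours

13.31


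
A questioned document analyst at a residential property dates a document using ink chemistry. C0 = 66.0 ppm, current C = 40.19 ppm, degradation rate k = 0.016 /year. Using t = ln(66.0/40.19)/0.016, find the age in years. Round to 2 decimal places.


Document age estimation:
C0/C = 66.0 / 40.19 = 1.6422
ln(C0/C) = 0.496037
t = 0.496037 / 0.016 = 31.00 years

31.00


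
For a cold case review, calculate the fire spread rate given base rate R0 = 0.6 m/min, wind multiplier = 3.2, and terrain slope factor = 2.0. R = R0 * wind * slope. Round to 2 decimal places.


Fire spread rate calculation:
R = R0 * wind_factor * slope_factor
= 0.6 * 3.2 * 2.0
= 1.92 * 2.0
= 3.84 m/min

3.84


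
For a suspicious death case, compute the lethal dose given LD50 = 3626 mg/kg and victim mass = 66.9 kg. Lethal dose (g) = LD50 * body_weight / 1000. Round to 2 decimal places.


Lethal dose calculation:
Lethal dose = LD50 * body_weight / 1000
= 3626 * 66.9 / 1000
= 242579.4 / 1000
= 242.58 g

242.58


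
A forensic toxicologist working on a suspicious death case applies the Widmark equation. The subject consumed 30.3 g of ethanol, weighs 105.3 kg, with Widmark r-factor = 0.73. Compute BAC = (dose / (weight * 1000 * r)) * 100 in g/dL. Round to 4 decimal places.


Applying the Widmark formula:
BAC = (dose_g / (body_wt * 1000 * r)) * 100
Denominator = 105.3 * 1000 * 0.73 = 76869
BAC = (30.3 / 76869) * 100
BAC = 0.0394 g/dL

0.0394


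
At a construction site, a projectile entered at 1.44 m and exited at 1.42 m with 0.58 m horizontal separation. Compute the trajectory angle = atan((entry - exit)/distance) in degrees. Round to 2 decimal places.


Bullet trajectory angle:
Height difference = 1.44 - 1.42 = 0.02 m
angle = atan(0.02 / 0.58)
angle = atan(0.034483)
angle = 1.97 degrees

1.97


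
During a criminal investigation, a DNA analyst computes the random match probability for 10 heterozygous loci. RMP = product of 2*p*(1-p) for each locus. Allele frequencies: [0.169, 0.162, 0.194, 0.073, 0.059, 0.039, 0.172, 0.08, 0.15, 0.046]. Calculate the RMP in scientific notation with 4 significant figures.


Computing RMP for 10 loci:
Locus 1: 2 * 0.169 * 0.831 = 0.280878
Locus 2: 2 * 0.162 * 0.838 = 0.271512
Locus 3: 2 * 0.194 * 0.806 = 0.312728
Locus 4: 2 * 0.073 * 0.927 = 0.135342
Locus 5: 2 * 0.059 * 0.941 = 0.111038
Locus 6: 2 * 0.039 * 0.961 = 0.074958
Locus 7: 2 * 0.172 * 0.828 = 0.284832
Locus 8: 2 * 0.08 * 0.92 = 0.1472
Locus 9: 2 * 0.15 * 0.85 = 0.255
Locus 10: 2 * 0.046 * 0.954 = 0.087768
RMP = 2.521e-08

2.521e-08


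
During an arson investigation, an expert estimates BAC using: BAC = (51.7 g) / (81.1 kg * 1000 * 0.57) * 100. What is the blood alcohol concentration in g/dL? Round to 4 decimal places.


Applying the Widmark formula:
BAC = (dose_g / (body_wt * 1000 * r)) * 100
Denominator = 81.1 * 1000 * 0.57 = 46227
BAC = (51.7 / 46227) * 100
BAC = 0.1118 g/dL

0.1118


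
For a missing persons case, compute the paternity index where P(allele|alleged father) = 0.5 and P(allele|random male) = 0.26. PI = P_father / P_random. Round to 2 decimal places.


Paternity Index calculation:
PI = P(allele|father) / P(allele|random)
PI = 0.5 / 0.26
PI = 1.92

1.92


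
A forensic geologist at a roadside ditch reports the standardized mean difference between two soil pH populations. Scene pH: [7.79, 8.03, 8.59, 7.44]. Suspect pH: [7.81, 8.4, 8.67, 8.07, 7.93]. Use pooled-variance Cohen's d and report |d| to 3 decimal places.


Pooled-variance Cohen's d for soil pH comparison:
Scene mean = 31.85 / 4 = 7.9625
Suspect mean = 40.88 / 5 = 8.176
Scene sample variance s_s^2 = 0.233692
Suspect sample variance s_c^2 = 0.12498
Pooled variance = ((n_s-1)*s_s^2 + (n_c-1)*s_c^2) / (n_s + n_c - 2) = 0.171571
Pooled SD = sqrt(0.171571) = 0.414211
Mean difference = -0.2135
|d| = |-0.2135| / 0.414211 = 0.515

0.515


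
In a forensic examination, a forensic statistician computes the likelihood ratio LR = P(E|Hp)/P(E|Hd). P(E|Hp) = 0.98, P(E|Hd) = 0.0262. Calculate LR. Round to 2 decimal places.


Likelihood ratio calculation:
LR = P(E|Hp) / P(E|Hd)
LR = 0.98 / 0.0262
LR = 37.40

37.40


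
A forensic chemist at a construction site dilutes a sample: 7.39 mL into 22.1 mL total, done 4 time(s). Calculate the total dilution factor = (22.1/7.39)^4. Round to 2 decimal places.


Dilution factor calculation:
Single dilution = V_total / V_sample = 22.1 / 7.39 ≈ 2.990528
Number of dilutions = 4
Total DF = (22.1 / 7.39)^4 (full precision, rounded at the end) = 79.98

79.98


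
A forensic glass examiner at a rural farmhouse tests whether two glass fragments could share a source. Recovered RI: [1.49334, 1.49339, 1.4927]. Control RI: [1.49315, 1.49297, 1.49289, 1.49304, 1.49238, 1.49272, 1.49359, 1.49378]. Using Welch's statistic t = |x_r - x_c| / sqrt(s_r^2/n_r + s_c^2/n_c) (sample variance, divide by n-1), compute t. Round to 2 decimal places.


Welch's t-criterion for glass RI comparison:
Recovered mean = sum / n_r = 4.47943 / 3 = 1.4931433
Control mean = sum / n_c = 11.94452 / 8 = 1.493065
Recovered sample variance s_r^2 = 1.48033e-07
Control sample variance s_c^2 = 2.03229e-07
Welch SE (unpooled) = sqrt(s_r^2/n_r + s_c^2/n_c) = sqrt(4.93444e-08 + 2.54036e-08) = sqrt(7.4748e-08) = 0.000273401
|mean_r - mean_c| = 7.83333e-05
t = 7.83333e-05 / 0.000273401 = 0.29

0.29
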